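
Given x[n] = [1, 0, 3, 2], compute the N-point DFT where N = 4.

X[k] = Σ(n=0 to 3) x[n] · ω_4^(nk)
where ω_4 = e^(-2πi/4)

Computing each X[k]:
X[0] = 6
X[1] = -2+2i
X[2] = 2
X[3] = -2-2i

X = [6, -2+2i, 2, -2-2i]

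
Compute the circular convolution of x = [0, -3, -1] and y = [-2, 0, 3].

(x ⊛ y)[n] = Σ(m=0 to 2) x[m] · y[(n-m) mod 3]

Computing each output sample:
(x ⊛ y)[0] = -9
(x ⊛ y)[1] = 3
(x ⊛ y)[2] = 2

x ⊛ y = [-9, 3, 2]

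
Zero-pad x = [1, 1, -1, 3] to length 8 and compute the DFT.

Original 4-point DFT: [4, 2+2i, -4, 2-2i]
Zero-padded 8-point DFT provides frequency interpolation.

DFT_8([x, 0, ...]) = [4, -0.4142-1.8284i, 2+2i, 2.4142-3.8284i, -4, 2.4142+3.8284i, 2-2i, -0.4142+1.8284i]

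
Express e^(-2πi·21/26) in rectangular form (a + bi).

ω_26^21 = e^(-2πi·21/26)
= cos(-2π·21/26) + i·sin(-2π·21/26)
= cos(-42π/26) + i·sin(-42π/26)

ω_26^21 = cos(-42π/26) + i·sin(-42π/26) = 0.3546+0.9350i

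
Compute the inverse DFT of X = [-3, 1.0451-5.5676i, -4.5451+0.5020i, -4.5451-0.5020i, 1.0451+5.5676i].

x[n] = (1/5) Σ(k=0 to 4) X[k] · e^(2πikn/5)

Computing each x[n]:
x[0] = -2
x[1] = 3
x[2] = 0
x[3] = -3
x[4] = -1

x = [-2, 3, 0, -3, -1]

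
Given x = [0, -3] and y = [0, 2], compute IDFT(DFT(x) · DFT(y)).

(x ⊛ y)[n] = Σ(m=0 to 1) x[m] · y[(n-m) mod 2]

Computing each output sample:
(x ⊛ y)[0] = -6
(x ⊛ y)[1] = 0

x ⊛ y = [-6, 0]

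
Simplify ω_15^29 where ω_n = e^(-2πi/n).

Since ω_15^15 = 1, powers reduce modulo 15.
29 mod 15 = 14
So ω_15^29 = ω_15^14 = e^(-2πi·14/15)

ω_15^29 = ω_15^14 = 0.9135+0.4067i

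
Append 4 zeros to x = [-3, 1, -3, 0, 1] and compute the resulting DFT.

Original 5-point DFT: [-4, 0.0451+1.7634i, -5.5451-2.8532i, -5.5451+2.8532i, 0.0451-1.7634i]
Zero-padded 9-point DFT provides frequency interpolation.

DFT_9([x, 0, ...]) = [-4, -3.6946+1.9696i, 0.7588+0.6840i, -2.5000-4.3301i, -6.0642-1.2856i, -6.0642+1.2856i, -2.5000+4.3301i, 0.7588-0.6840i, -3.6946-1.9696i]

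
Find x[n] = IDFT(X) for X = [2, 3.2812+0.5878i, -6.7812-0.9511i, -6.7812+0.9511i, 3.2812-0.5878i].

x[n] = (1/5) Σ(k=0 to 4) X[k] · e^(2πikn/5)

Computing each x[n]:
x[0] = -1
x[1] = 3
x[2] = -2
x[3] = -1
x[4] = 3

x = [-1, 3, -2, -1, 3]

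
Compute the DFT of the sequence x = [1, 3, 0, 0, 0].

X[k] = Σ(n=0 to 4) x[n] · ω_5^(nk)
where ω_5 = e^(-2πi/5)

Computing each X[k]:
X[0] = 4
X[1] = 1.9271-2.8532i
X[2] = -1.4271-1.7634i
X[3] = -1.4271+1.7634i
X[4] = 1.9271+2.8532i

X = [4, 1.9271-2.8532i, -1.4271-1.7634i, -1.4271+1.7634i, 1.9271+2.8532i]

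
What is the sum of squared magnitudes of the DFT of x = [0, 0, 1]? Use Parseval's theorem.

Parseval: Σ|x[n]|² = (1/N)Σ|X[k]|², so Σ|X[k]|² = N·Σ|x[n]|² = 3·1.0000

Σ|X[k]|² = N·Σ|x[n]|² = 3·1.0000 = 3.0000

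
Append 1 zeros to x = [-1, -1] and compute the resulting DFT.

Original 2-point DFT: [-2, 0]
Zero-padded 3-point DFT provides frequency interpolation.

DFT_3([x, 0, ...]) = [-2, -0.5000+0.8660i, -0.5000-0.8660i]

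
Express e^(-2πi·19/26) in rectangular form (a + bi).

ω_26^19 = e^(-2πi·19/26)
= cos(-2π·19/26) + i·sin(-2π·19/26)
= cos(-38π/26) + i·sin(-38π/26)

ω_26^19 = cos(-38π/26) + i·sin(-38π/26) = -0.1205+0.9927i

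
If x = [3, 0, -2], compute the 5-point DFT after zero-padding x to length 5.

Original 3-point DFT: [1, 4.0000-1.7321i, 4.0000+1.7321i]
Zero-padded 5-point DFT provides frequency interpolation.

DFT_5([x, 0, ...]) = [1, 4.6180+1.1756i, 2.3820-1.9021i, 2.3820+1.9021i, 4.6180-1.1756i]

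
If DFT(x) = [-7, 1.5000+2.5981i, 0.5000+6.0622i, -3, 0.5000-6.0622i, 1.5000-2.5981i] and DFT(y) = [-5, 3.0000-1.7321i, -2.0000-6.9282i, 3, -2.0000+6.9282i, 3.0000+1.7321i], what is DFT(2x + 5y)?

By linearity: DFT(2x + 5y) = 2·DFT(x) + 5·DFT(y)
= 2·[-7, 1.5000+2.5981i, 0.5000+6.0622i, -3, 0.5000-6.0622i, 1.5000-2.5981i] + 5·[-5, 3.0000-1.7321i, -2.0000-6.9282i, 3, -2.0000+6.9282i, 3.0000+1.7321i]

Computing element-wise:
Z[0] = 2·(-7) + 5·(-5) = -39
Z[1] = 2·(1.5000+2.5981i) + 5·(3.0000-1.7321i) = 18.0000-3.4643i
Z[2] = 2·(0.5000+6.0622i) + 5·(-2.0000-6.9282i) = -9.0000-22.5166i
Z[3] = 2·(-3) + 5·(3) = 9
Z[4] = 2·(0.5000-6.0622i) + 5·(-2.0000+6.9282i) = -9.0000+22.5166i
Z[5] = 2·(1.5000-2.5981i) + 5·(3.0000+1.7321i) = 18.0000+3.4643i

DFT(2x + 5y) = 2·X + 5·Y = [-39, 18.0000-3.4643i, -9.0000-22.5166i, 9, -9.0000+22.5166i, 18.0000+3.4643i]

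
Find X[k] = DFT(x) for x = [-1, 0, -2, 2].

X[k] = Σ(n=0 to 3) x[n] · ω_4^(nk)
where ω_4 = e^(-2πi/4)

Computing each X[k]:
X[0] = -1
X[1] = 1+2i
X[2] = -5
X[3] = 1-2i

X = [-1, 1+2i, -5, 1-2i]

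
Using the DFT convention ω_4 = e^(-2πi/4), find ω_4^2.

ω_4^2 = e^(-2πi·2/4)
= cos(-2π·2/4) + i·sin(-2π·2/4)
= cos(-4π/4) + i·sin(-4π/4)

ω_4^2 = cos(-4π/4) + i·sin(-4π/4) = -1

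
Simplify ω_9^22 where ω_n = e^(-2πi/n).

Since ω_9^9 = 1, powers reduce modulo 9.
22 mod 9 = 4
So ω_9^22 = ω_9^4 = e^(-2πi·4/9)

ω_9^22 = ω_9^4 = -0.9397-0.3420i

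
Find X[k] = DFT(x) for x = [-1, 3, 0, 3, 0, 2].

X[k] = Σ(n=0 to 5) x[n] · ω_6^(nk)
where ω_6 = e^(-2πi/6)

Computing each X[k]:
X[0] = 7
X[1] = -1.5000-0.8660i
X[2] = -0.5000-0.8660i
X[3] = -9
X[4] = -0.5000+0.8660i
X[5] = -1.5000+0.8660i

X = [7, -1.5000-0.8660i, -0.5000-0.8660i, -9, -0.5000+0.8660i, -1.5000+0.8660i]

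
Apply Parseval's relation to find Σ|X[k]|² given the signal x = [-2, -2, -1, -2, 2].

Parseval: Σ|x[n]|² = (1/N)Σ|X[k]|², so Σ|X[k]|² = N·Σ|x[n]|² = 5·17.0000

Σ|X[k]|² = N·Σ|x[n]|² = 5·17.0000 = 85.0000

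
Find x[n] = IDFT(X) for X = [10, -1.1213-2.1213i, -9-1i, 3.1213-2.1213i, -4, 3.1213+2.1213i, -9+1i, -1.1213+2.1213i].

x[n] = (1/8) Σ(k=0 to 7) X[k] · e^(2πikn/8)

Computing each x[n]:
x[0] = -1
x[1] = 2
x[2] = 3
x[3] = 3
x[4] = -2
x[5] = 2
x[6] = 3
x[7] = 0

x = [-1, 2, 3, 3, -2, 2, 3, 0]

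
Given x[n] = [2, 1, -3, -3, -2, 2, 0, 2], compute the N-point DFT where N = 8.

X[k] = Σ(n=0 to 7) x[n] · ω_8^(nk)
where ω_8 = e^(-2πi/8)

Computing each X[k]:
X[0] = -1
X[1] = 6.8284+7.2426i
X[2] = 3-4i
X[3] = 1.1716+1.2426i
X[4] = -5
X[5] = 1.1716-1.2426i
X[6] = 3+4i
X[7] = 6.8284-7.2426i

X = [-1, 6.8284+7.2426i, 3-4i, 1.1716+1.2426i, -5, 1.1716-1.2426i, 3+4i, 6.8284-7.2426i]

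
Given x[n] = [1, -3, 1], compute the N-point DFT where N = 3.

X[k] = Σ(n=0 to 2) x[n] · ω_3^(nk)
where ω_3 = e^(-2πi/3)

Computing each X[k]:
X[0] = -1
X[1] = 2.0000+3.4641i
X[2] = 2.0000-3.4641i

X = [-1, 2.0000+3.4641i, 2.0000-3.4641i]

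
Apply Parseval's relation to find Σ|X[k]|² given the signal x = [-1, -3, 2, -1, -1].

Parseval: Σ|x[n]|² = (1/N)Σ|X[k]|², so Σ|X[k]|² = N·Σ|x[n]|² = 5·16.0000

Σ|X[k]|² = N·Σ|x[n]|² = 5·16.0000 = 80.0000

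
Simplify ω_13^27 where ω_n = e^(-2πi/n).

Since ω_13^13 = 1, powers reduce modulo 13.
27 mod 13 = 1
So ω_13^27 = ω_13^1 = e^(-2πi·1/13)

ω_13^27 = ω_13^1 = 0.8855-0.4647i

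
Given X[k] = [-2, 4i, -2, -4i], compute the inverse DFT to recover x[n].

x[n] = (1/4) Σ(k=0 to 3) X[k] · e^(2πikn/4)

Computing each x[n]:
x[0] = -1
x[1] = -2
x[2] = -1
x[3] = 2

x = [-1, -2, -1, 2]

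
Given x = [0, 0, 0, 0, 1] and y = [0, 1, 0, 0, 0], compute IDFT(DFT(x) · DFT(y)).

(x ⊛ y)[n] = Σ(m=0 to 4) x[m] · y[(n-m) mod 5]

Computing each output sample:
(x ⊛ y)[0] = 1
(x ⊛ y)[1] = 0
(x ⊛ y)[2] = 0
(x ⊛ y)[3] = 0
(x ⊛ y)[4] = 0

x ⊛ y = [1, 0, 0, 0, 0]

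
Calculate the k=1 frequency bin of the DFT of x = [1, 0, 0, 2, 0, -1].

X[1] = Σ(n=0 to 5) x[n] · ω_6^(1n) where ω_6 = e^(-2πi/6)
= (1)·ω_6^0 + (0)·ω_6^1 + (0)·ω_6^2 + (2)·ω_6^3 + (0)·ω_6^4 + (-1)·ω_6^5

X[1] = -1.5000-0.8660i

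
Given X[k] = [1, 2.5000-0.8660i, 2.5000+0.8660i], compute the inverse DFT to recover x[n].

x[n] = (1/3) Σ(k=0 to 2) X[k] · e^(2πikn/3)

Computing each x[n]:
x[0] = 2
x[1] = 0
x[2] = -1

x = [2, 0, -1]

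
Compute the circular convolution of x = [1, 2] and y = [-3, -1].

(x ⊛ y)[n] = Σ(m=0 to 1) x[m] · y[(n-m) mod 2]

Computing each output sample:
(x ⊛ y)[0] = -5
(x ⊛ y)[1] = -7

x ⊛ y = [-5, -7]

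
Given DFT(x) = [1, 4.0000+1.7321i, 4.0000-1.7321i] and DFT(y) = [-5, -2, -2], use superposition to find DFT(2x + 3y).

By linearity: DFT(2x + 3y) = 2·DFT(x) + 3·DFT(y)
= 2·[1, 4.0000+1.7321i, 4.0000-1.7321i] + 3·[-5, -2, -2]

Computing element-wise:
Z[0] = 2·(1) + 3·(-5) = -13
Z[1] = 2·(4.0000+1.7321i) + 3·(-2) = 2.0000+3.4642i
Z[2] = 2·(4.0000-1.7321i) + 3·(-2) = 2.0000-3.4642i

DFT(2x + 3y) = 2·X + 3·Y = [-13, 2.0000+3.4642i, 2.0000-3.4642i]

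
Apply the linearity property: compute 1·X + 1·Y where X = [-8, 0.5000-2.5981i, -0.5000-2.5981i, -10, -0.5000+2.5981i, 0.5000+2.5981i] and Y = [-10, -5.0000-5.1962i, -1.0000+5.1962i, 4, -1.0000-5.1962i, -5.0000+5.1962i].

By linearity: DFT(1x + 1y) = 1·DFT(x) + 1·DFT(y)
= 1·[-8, 0.5000-2.5981i, -0.5000-2.5981i, -10, -0.5000+2.5981i, 0.5000+2.5981i] + 1·[-10, -5.0000-5.1962i, -1.0000+5.1962i, 4, -1.0000-5.1962i, -5.0000+5.1962i]

Computing element-wise:
Z[0] = 1·(-8) + 1·(-10) = -18
Z[1] = 1·(0.5000-2.5981i) + 1·(-5.0000-5.1962i) = -4.5000-7.7943i
Z[2] = 1·(-0.5000-2.5981i) + 1·(-1.0000+5.1962i) = -1.5000+2.5981i
Z[3] = 1·(-10) + 1·(4) = -6
Z[4] = 1·(-0.5000+2.5981i) + 1·(-1.0000-5.1962i) = -1.5000-2.5981i
Z[5] = 1·(0.5000+2.5981i) + 1·(-5.0000+5.1962i) = -4.5000+7.7943i

DFT(1x + 1y) = 1·X + 1·Y = [-18, -4.5000-7.7943i, -1.5000+2.5981i, -6, -1.5000-2.5981i, -4.5000+7.7943i]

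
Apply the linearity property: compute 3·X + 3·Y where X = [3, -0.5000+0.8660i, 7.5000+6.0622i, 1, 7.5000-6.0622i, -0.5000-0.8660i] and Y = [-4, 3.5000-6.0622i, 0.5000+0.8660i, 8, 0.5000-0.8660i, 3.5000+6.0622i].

By linearity: DFT(3x + 3y) = 3·DFT(x) + 3·DFT(y)
= 3·[3, -0.5000+0.8660i, 7.5000+6.0622i, 1, 7.5000-6.0622i, -0.5000-0.8660i] + 3·[-4, 3.5000-6.0622i, 0.5000+0.8660i, 8, 0.5000-0.8660i, 3.5000+6.0622i]

Computing element-wise:
Z[0] = 3·(3) + 3·(-4) = -3
Z[1] = 3·(-0.5000+0.8660i) + 3·(3.5000-6.0622i) = 9.0000-15.5886i
Z[2] = 3·(7.5000+6.0622i) + 3·(0.5000+0.8660i) = 24.0000+20.7846i
Z[3] = 3·(1) + 3·(8) = 27
Z[4] = 3·(7.5000-6.0622i) + 3·(0.5000-0.8660i) = 24.0000-20.7846i
Z[5] = 3·(-0.5000-0.8660i) + 3·(3.5000+6.0622i) = 9.0000+15.5886i

DFT(3x + 3y) = 3·X + 3·Y = [-3, 9.0000-15.5886i, 24.0000+20.7846i, 27, 24.0000-20.7846i, 9.0000+15.5886i]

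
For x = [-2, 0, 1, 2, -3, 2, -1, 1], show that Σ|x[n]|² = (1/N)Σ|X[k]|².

Time domain:
Σ|x[n]|² = |-2|² + |0|² + |1|² + |2|² + |-3|² + |2|² + |-1|² + |1|² = 24.0000

Frequency domain:
(1/8)Σ|X[k]|² = (1/8)(|0|² + |-1.1213-1.2929i|² + |-5+1i|² + |3.1213+2.7071i|² + |-10|² + |3.1213-2.7071i|² + |-5-1i|² + |-1.1213+1.2929i|²) = (1/8)·192.0000 = 24.0000

Both sides agree, confirming Parseval's theorem.

Σ|x[n]|² = (1/N)Σ|X[k]|² = 24.0000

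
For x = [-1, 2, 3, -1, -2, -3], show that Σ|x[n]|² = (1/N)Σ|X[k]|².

Time domain:
Σ|x[n]|² = |-1|² + |2|² + |3|² + |-1|² + |-2|² + |-3|² = 28.0000

Frequency domain:
(1/6)Σ|X[k]|² = (1/6)(|-2|² + |-1.0000-8.6603i|² + |-2|² + |2|² + |-2|² + |-1.0000+8.6603i|²) = (1/6)·168.0000 = 28.0000

Both sides agree, confirming Parseval's theorem.

Σ|x[n]|² = (1/N)Σ|X[k]|² = 28.0000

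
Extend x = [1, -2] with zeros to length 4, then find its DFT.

Original 2-point DFT: [-1, 3]
Zero-padded 4-point DFT provides frequency interpolation.

DFT_4([x, 0, ...]) = [-1, 1+2i, 3, 1-2i]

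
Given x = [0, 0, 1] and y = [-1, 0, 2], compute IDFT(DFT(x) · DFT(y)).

(x ⊛ y)[n] = Σ(m=0 to 2) x[m] · y[(n-m) mod 3]

Computing each output sample:
(x ⊛ y)[0] = 0
(x ⊛ y)[1] = 2
(x ⊛ y)[2] = -1

x ⊛ y = [0, 2, -1]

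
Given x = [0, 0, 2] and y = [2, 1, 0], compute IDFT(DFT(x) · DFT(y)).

(x ⊛ y)[n] = Σ(m=0 to 2) x[m] · y[(n-m) mod 3]

Computing each output sample:
(x ⊛ y)[0] = 2
(x ⊛ y)[1] = 0
(x ⊛ y)[2] = 4

x ⊛ y = [2, 0, 4]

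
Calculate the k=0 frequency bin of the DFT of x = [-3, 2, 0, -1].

X[0] = Σ(n=0 to 3) x[n] · ω_4^0 = Σ x[n]
= (-3) + (2) + (0) + (-1)

X[0] = -2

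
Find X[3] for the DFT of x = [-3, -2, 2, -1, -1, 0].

X[3] = Σ(n=0 to 5) x[n] · ω_6^(3n) where ω_6 = e^(-2πi/6)
= (-3)·ω_6^0 + (-2)·ω_6^3 + (2)·ω_6^6 + (-1)·ω_6^9 + (-1)·ω_6^12 + (0)·ω_6^15

X[3] = 1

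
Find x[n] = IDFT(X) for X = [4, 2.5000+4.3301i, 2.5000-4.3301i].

x[n] = (1/3) Σ(k=0 to 2) X[k] · e^(2πikn/3)

Computing each x[n]:
x[0] = 3
x[1] = -2
x[2] = 3

x = [3, -2, 3]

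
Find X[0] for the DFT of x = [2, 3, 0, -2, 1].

X[0] = Σ(n=0 to 4) x[n] · ω_5^0 = Σ x[n]
= (2) + (3) + (0) + (-2) + (1)

X[0] = 4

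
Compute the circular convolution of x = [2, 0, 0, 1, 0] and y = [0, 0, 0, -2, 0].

(x ⊛ y)[n] = Σ(m=0 to 4) x[m] · y[(n-m) mod 5]

Computing each output sample:
(x ⊛ y)[0] = 0
(x ⊛ y)[1] = -2
(x ⊛ y)[2] = 0
(x ⊛ y)[3] = -4
(x ⊛ y)[4] = 0

x ⊛ y = [0, -2, 0, -4, 0]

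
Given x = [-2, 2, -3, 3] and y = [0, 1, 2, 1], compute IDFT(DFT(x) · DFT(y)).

(x ⊛ y)[n] = Σ(m=0 to 3) x[m] · y[(n-m) mod 4]

Computing each output sample:
(x ⊛ y)[0] = -1
(x ⊛ y)[1] = 1
(x ⊛ y)[2] = 1
(x ⊛ y)[3] = -1

x ⊛ y = [-1, 1, 1, -1]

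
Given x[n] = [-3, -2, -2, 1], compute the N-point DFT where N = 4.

X[k] = Σ(n=0 to 3) x[n] · ω_4^(nk)
where ω_4 = e^(-2πi/4)

Computing each X[k]:
X[0] = -6
X[1] = -1+3i
X[2] = -4
X[3] = -1-3i

X = [-6, -1+3i, -4, -1-3i]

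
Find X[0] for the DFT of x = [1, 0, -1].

X[0] = Σ(n=0 to 2) x[n] · ω_3^0 = Σ x[n]
= (1) + (0) + (-1)

X[0] = 0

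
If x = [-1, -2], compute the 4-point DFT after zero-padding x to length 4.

Original 2-point DFT: [-3, 1]
Zero-padded 4-point DFT provides frequency interpolation.

DFT_4([x, 0, ...]) = [-3, -1+2i, 1, -1-2i]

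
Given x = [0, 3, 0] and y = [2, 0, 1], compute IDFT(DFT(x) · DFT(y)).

(x ⊛ y)[n] = Σ(m=0 to 2) x[m] · y[(n-m) mod 3]

Computing each output sample:
(x ⊛ y)[0] = 3
(x ⊛ y)[1] = 6
(x ⊛ y)[2] = 0

x ⊛ y = [3, 6, 0]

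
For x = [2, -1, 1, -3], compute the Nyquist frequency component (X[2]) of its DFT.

X[2] = Σ(n=0 to 3) x[n] · ω_4^(2n) where ω_4 = e^(-2πi/4)
= (2)·ω_4^0 + (-1)·ω_4^2 + (1)·ω_4^4 + (-3)·ω_4^6

X[2] = 7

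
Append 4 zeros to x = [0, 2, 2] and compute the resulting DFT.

Original 3-point DFT: [4, -2, -2]
Zero-padded 7-point DFT provides frequency interpolation.

DFT_7([x, 0, ...]) = [4, 0.8019-3.5135i, -2.2470-1.0821i, -0.5550+0.6959i, -0.5550-0.6959i, -2.2470+1.0821i, 0.8019+3.5135i]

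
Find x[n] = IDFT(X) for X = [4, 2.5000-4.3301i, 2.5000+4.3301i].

x[n] = (1/3) Σ(k=0 to 2) X[k] · e^(2πikn/3)

Computing each x[n]:
x[0] = 3
x[1] = 3
x[2] = -2

x = [3, 3, -2]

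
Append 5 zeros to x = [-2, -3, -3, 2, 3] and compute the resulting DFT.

Original 5-point DFT: [-3, -1.1910+8.6453i, -2.3090-1.2286i, -2.3090+1.2286i, -1.1910-8.6453i]
Zero-padded 10-point DFT provides frequency interpolation.

DFT_10([x, 0, ...]) = [-3, -8.3992+0.9511i, -1.1910+8.6453i, 3.8992-0.5878i, -2.3090-1.2286i, -1, -2.3090+1.2286i, 3.8992+0.5878i, -1.1910-8.6453i, -8.3992-0.9511i]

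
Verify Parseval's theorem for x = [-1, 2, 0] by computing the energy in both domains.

Time domain:
Σ|x[n]|² = |-1|² + |2|² + |0|² = 5.0000

Frequency domain:
(1/3)Σ|X[k]|² = (1/3)(|1|² + |-2.0000-1.7321i|² + |-2.0000+1.7321i|²) = (1/3)·15.0000 = 5.0000

Both sides agree, confirming Parseval's theorem.

Σ|x[n]|² = (1/N)Σ|X[k]|² = 5.0000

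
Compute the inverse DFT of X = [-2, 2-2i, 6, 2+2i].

x[n] = (1/4) Σ(k=0 to 3) X[k] · e^(2πikn/4)

Computing each x[n]:
x[0] = 2
x[1] = -1
x[2] = 0
x[3] = -3

x = [2, -1, 0, -3]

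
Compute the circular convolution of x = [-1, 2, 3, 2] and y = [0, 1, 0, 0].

(x ⊛ y)[n] = Σ(m=0 to 3) x[m] · y[(n-m) mod 4]

Computing each output sample:
(x ⊛ y)[0] = 2
(x ⊛ y)[1] = -1
(x ⊛ y)[2] = 2
(x ⊛ y)[3] = 3

x ⊛ y = [2, -1, 2, 3]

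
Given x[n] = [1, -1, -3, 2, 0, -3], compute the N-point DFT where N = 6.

X[k] = Σ(n=0 to 5) x[n] · ω_6^(nk)
where ω_6 = e^(-2πi/6)

Computing each X[k]:
X[0] = -4
X[1] = -1.5000+0.8660i
X[2] = 6.5000-4.3301i
X[3] = 0
X[4] = 6.5000+4.3301i
X[5] = -1.5000-0.8660i

X = [-4, -1.5000+0.8660i, 6.5000-4.3301i, 0, 6.5000+4.3301i, -1.5000-0.8660i]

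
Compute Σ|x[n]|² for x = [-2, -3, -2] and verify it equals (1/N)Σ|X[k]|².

Time domain:
Σ|x[n]|² = |-2|² + |-3|² + |-2|² = 17.0000

Frequency domain:
(1/3)Σ|X[k]|² = (1/3)(|-7|² + |0.5000+0.8660i|² + |0.5000-0.8660i|²) = (1/3)·51.0000 = 17.0000

Both sides agree, confirming Parseval's theorem.

Σ|x[n]|² = (1/N)Σ|X[k]|² = 17.0000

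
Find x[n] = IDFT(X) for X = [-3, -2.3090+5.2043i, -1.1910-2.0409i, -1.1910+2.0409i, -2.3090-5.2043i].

x[n] = (1/5) Σ(k=0 to 4) X[k] · e^(2πikn/5)

Computing each x[n]:
x[0] = -2
x[1] = -2
x[2] = -2
x[3] = 2
x[4] = 1

x = [-2, -2, -2, 2, 1]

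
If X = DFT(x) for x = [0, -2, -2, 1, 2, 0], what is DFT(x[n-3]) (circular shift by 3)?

Time shift by 3: X_shifted[k] = ω_6^(3k) · X[k]
Shifted x = [1, 2, 0, 0, -2, -2]

DFT(x[n-3]) = [-1, 2.0000-5.1962i, 2.0000-1.7321i, -1, 2.0000+1.7321i, 2.0000+5.1962i]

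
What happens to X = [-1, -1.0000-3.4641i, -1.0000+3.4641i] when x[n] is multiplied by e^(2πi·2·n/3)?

Modulation property: DFT(ω_3^(-2n)·x[n]) = X[(k-2) mod 3], so circularly shift X by 2 positions.

X[k-2] = [-1.0000-3.4641i, -1.0000+3.4641i, -1]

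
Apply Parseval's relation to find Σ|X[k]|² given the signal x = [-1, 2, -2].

Parseval: Σ|x[n]|² = (1/N)Σ|X[k]|², so Σ|X[k]|² = N·Σ|x[n]|² = 3·9.0000

Σ|X[k]|² = N·Σ|x[n]|² = 3·9.0000 = 27.0000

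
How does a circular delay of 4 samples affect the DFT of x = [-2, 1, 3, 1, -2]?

Time shift by 4: X_shifted[k] = ω_5^(4k) · X[k]
Shifted x = [1, 3, 1, -2, -2]

DFT(x[n-4]) = [1, 2.1180-6.5186i, -0.1180-0.0858i, -0.1180+0.0858i, 2.1180+6.5186i]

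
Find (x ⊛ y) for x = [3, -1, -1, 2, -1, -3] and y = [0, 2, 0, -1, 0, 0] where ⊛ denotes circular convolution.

(x ⊛ y)[n] = Σ(m=0 to 5) x[m] · y[(n-m) mod 6]

Computing each output sample:
(x ⊛ y)[0] = -8
(x ⊛ y)[1] = 7
(x ⊛ y)[2] = 1
(x ⊛ y)[3] = -5
(x ⊛ y)[4] = 5
(x ⊛ y)[5] = -1

x ⊛ y = [-8, 7, 1, -5, 5, -1]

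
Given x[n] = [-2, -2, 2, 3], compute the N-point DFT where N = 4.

X[k] = Σ(n=0 to 3) x[n] · ω_4^(nk)
where ω_4 = e^(-2πi/4)

Computing each X[k]:
X[0] = 1
X[1] = -4+5i
X[2] = -1
X[3] = -4-5i

X = [1, -4+5i, -1, -4-5i]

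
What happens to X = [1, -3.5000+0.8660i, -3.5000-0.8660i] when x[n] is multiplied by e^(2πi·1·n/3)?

Modulation property: DFT(ω_3^(-1n)·x[n]) = X[(k-1) mod 3], so circularly shift X by 1 positions.

X[k-1] = [-3.5000-0.8660i, 1, -3.5000+0.8660i]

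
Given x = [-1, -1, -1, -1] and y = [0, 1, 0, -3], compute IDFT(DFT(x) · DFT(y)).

(x ⊛ y)[n] = Σ(m=0 to 3) x[m] · y[(n-m) mod 4]

Computing each output sample:
(x ⊛ y)[0] = 2
(x ⊛ y)[1] = 2
(x ⊛ y)[2] = 2
(x ⊛ y)[3] = 2

x ⊛ y = [2, 2, 2, 2]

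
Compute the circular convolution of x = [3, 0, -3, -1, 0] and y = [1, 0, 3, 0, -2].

(x ⊛ y)[n] = Σ(m=0 to 4) x[m] · y[(n-m) mod 5]

Computing each output sample:
(x ⊛ y)[0] = 0
(x ⊛ y)[1] = 6
(x ⊛ y)[2] = 8
(x ⊛ y)[3] = -1
(x ⊛ y)[4] = -15

x ⊛ y = [0, 6, 8, -1, -15]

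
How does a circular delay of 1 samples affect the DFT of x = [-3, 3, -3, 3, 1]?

Time shift by 1: X_shifted[k] = ω_5^(1k) · X[k]
Shifted x = [1, -3, 3, -3, 3]

DFT(x[n-1]) = [1, 1.0000+2.1796i, 1.0000+9.2331i, 1.0000-9.2331i, 1.0000-2.1796i]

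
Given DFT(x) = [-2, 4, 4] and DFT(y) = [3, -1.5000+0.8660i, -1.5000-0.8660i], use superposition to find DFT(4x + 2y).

By linearity: DFT(4x + 2y) = 4·DFT(x) + 2·DFT(y)
= 4·[-2, 4, 4] + 2·[3, -1.5000+0.8660i, -1.5000-0.8660i]

Computing element-wise:
Z[0] = 4·(-2) + 2·(3) = -2
Z[1] = 4·(4) + 2·(-1.5000+0.8660i) = 13.0000+1.7320i
Z[2] = 4·(4) + 2·(-1.5000-0.8660i) = 13.0000-1.7320i

DFT(4x + 2y) = 4·X + 2·Y = [-2, 13.0000+1.7320i, 13.0000-1.7320i]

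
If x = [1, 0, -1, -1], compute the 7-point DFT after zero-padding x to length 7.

Original 4-point DFT: [-1, 2-1i, 1, 2+1i]
Zero-padded 7-point DFT provides frequency interpolation.

DFT_7([x, 0, ...]) = [-1, 2.1235+1.4088i, 1.2775-1.2157i, 0.5990+0.1931i, 0.5990-0.1931i, 1.2775+1.2157i, 2.1235-1.4088i]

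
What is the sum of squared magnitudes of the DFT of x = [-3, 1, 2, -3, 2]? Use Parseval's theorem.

Parseval: Σ|x[n]|² = (1/N)Σ|X[k]|², so Σ|X[k]|² = N·Σ|x[n]|² = 5·27.0000

Σ|X[k]|² = N·Σ|x[n]|² = 5·27.0000 = 135.0000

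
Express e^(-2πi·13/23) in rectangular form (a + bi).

ω_23^13 = e^(-2πi·13/23)
= cos(-2π·13/23) + i·sin(-2π·13/23)
= cos(-26π/23) + i·sin(-26π/23)

ω_23^13 = cos(-26π/23) + i·sin(-26π/23) = -0.9172+0.3984i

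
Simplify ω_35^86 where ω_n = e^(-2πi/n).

Since ω_35^35 = 1, powers reduce modulo 35.
86 mod 35 = 16
So ω_35^86 = ω_35^16 = e^(-2πi·16/35)

ω_35^86 = ω_35^16 = -0.9640-0.2660i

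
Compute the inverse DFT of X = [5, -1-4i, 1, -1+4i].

x[n] = (1/4) Σ(k=0 to 3) X[k] · e^(2πikn/4)

Computing each x[n]:
x[0] = 1
x[1] = 3
x[2] = 2
x[3] = -1

x = [1, 3, 2, -1]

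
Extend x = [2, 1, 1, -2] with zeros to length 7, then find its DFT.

Original 4-point DFT: [2, 1-3i, 4, 1+3i]
Zero-padded 7-point DFT provides frequency interpolation.

DFT_7([x, 0, ...]) = [2, 4.2029-0.8890i, -0.3705-2.1047i, 2.1676+2.2978i, 2.1676-2.2978i, -0.3705+2.1047i, 4.2029+0.8890i]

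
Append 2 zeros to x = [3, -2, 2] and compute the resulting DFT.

Original 3-point DFT: [3, 3.0000+3.4641i, 3.0000-3.4641i]
Zero-padded 5-point DFT provides frequency interpolation.

DFT_5([x, 0, ...]) = [3, 0.7639+0.7265i, 5.2361+3.0777i, 5.2361-3.0777i, 0.7639-0.7265i]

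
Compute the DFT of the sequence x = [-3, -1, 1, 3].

X[k] = Σ(n=0 to 3) x[n] · ω_4^(nk)
where ω_4 = e^(-2πi/4)

Computing each X[k]:
X[0] = 0
X[1] = -4+4i
X[2] = -4
X[3] = -4-4i

X = [0, -4+4i, -4, -4-4i]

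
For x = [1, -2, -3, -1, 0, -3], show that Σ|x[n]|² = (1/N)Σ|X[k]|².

Time domain:
Σ|x[n]|² = |1|² + |-2|² + |-3|² + |-1|² + |0|² + |-3|² = 24.0000

Frequency domain:
(1/6)Σ|X[k]|² = (1/6)(|-8|² + |1.0000+1.7321i|² + |4.0000-3.4641i|² + |4|² + |4.0000+3.4641i|² + |1.0000-1.7321i|²) = (1/6)·144.0000 = 24.0000

Both sides agree, confirming Parseval's theorem.

Σ|x[n]|² = (1/N)Σ|X[k]|² = 24.0000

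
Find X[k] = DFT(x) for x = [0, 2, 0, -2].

X[k] = Σ(n=0 to 3) x[n] · ω_4^(nk)
where ω_4 = e^(-2πi/4)

Computing each X[k]:
X[0] = 0
X[1] = -4i
X[2] = 0
X[3] = 4i

X = [0, -4i, 0, 4i]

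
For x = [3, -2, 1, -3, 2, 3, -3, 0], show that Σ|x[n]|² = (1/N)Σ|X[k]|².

Time domain:
Σ|x[n]|² = |3|² + |-2|² + |1|² + |-3|² + |2|² + |3|² + |-3|² + |0|² = 45.0000

Frequency domain:
(1/8)Σ|X[k]|² = (1/8)(|1|² + |-0.4142+1.6569i|² + |7-4i|² + |2.4142+9.6569i|² + |5|² + |2.4142-9.6569i|² + |7+4i|² + |-0.4142-1.6569i|²) = (1/8)·360.0000 = 45.0000

Both sides agree, confirming Parseval's theorem.

Σ|x[n]|² = (1/N)Σ|X[k]|² = 45.0000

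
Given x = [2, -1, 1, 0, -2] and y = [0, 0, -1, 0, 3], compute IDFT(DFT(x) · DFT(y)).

(x ⊛ y)[n] = Σ(m=0 to 4) x[m] · y[(n-m) mod 5]

Computing each output sample:
(x ⊛ y)[0] = -3
(x ⊛ y)[1] = 5
(x ⊛ y)[2] = -2
(x ⊛ y)[3] = -5
(x ⊛ y)[4] = 5

x ⊛ y = [-3, 5, -2, -5, 5]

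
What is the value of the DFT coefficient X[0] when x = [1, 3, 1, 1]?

X[0] = Σ(n=0 to 3) x[n] · ω_4^0 = Σ x[n]
= (1) + (3) + (1) + (1)

X[0] = 6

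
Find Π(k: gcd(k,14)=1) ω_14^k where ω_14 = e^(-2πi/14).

The primitive 14th roots of unity are ω_14^k for k coprime to 14: k ∈ {1, 3, 5, 9, 11, 13}
Their product equals the constant term of the cyclotomic polynomial Φ_14(x) up to sign.
For n ≥ 3, the product of all primitive nth roots of unity is 1. (For n=1 it is 1; for n=2 it is -1.)

1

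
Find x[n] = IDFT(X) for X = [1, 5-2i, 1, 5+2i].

x[n] = (1/4) Σ(k=0 to 3) X[k] · e^(2πikn/4)

Computing each x[n]:
x[0] = 3
x[1] = 1
x[2] = -2
x[3] = -1

x = [3, 1, -2, -1]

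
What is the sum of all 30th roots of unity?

Sum of all nth roots of unity equals 0 for n > 1 (geometric series with r ≠ 1).

0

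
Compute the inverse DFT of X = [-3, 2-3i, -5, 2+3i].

x[n] = (1/4) Σ(k=0 to 3) X[k] · e^(2πikn/4)

Computing each x[n]:
x[0] = -1
x[1] = 2
x[2] = -3
x[3] = -1

x = [-1, 2, -3, -1]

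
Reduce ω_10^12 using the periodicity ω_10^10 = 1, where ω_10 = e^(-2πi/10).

Since ω_10^10 = 1, powers reduce modulo 10.
12 mod 10 = 2
So ω_10^12 = ω_10^2 = e^(-2πi·2/10)

ω_10^12 = ω_10^2 = 0.3090-0.9511i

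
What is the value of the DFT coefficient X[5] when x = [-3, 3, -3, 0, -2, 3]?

X[5] = Σ(n=0 to 5) x[n] · ω_6^(5n) where ω_6 = e^(-2πi/6)
= (-3)·ω_6^0 + (3)·ω_6^5 + (-3)·ω_6^10 + (0)·ω_6^15 + (-2)·ω_6^20 + (3)·ω_6^25

X[5] = 2.5000-0.8660i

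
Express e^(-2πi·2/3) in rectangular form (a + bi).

ω_3^2 = e^(-2πi·2/3)
= cos(-2π·2/3) + i·sin(-2π·2/3)
= cos(-4π/3) + i·sin(-4π/3)

ω_3^2 = cos(-4π/3) + i·sin(-4π/3) = -0.5000+0.8660i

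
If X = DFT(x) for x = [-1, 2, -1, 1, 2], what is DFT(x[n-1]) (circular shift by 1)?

Time shift by 1: X_shifted[k] = ω_5^(1k) · X[k]
Shifted x = [2, -1, 2, -1, 1]

DFT(x[n-1]) = [3, 1.1910+0.1388i, 2.3090+4.0287i, 2.3090-4.0287i, 1.1910-0.1388i]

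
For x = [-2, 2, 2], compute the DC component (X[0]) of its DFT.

X[0] = Σ(n=0 to 2) x[n] · ω_3^0 = Σ x[n]
= (-2) + (2) + (2)

X[0] = 2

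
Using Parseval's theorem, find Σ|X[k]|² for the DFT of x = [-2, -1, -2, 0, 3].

Parseval: Σ|x[n]|² = (1/N)Σ|X[k]|², so Σ|X[k]|² = N·Σ|x[n]|² = 5·18.0000

Σ|X[k]|² = N·Σ|x[n]|² = 5·18.0000 = 90.0000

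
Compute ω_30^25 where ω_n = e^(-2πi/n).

ω_30^25 = e^(-2πi·25/30)
= cos(-2π·25/30) + i·sin(-2π·25/30)
= cos(-50π/30) + i·sin(-50π/30)

ω_30^25 = cos(-50π/30) + i·sin(-50π/30) = 0.5000+0.8660i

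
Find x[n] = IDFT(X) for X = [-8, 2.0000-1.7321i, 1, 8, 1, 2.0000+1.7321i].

x[n] = (1/6) Σ(k=0 to 5) X[k] · e^(2πikn/6)

Computing each x[n]:
x[0] = 1
x[1] = -2
x[2] = 0
x[3] = -3
x[4] = -1
x[5] = -3

x = [1, -2, 0, -3, -1, -3]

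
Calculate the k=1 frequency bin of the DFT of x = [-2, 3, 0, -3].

X[1] = Σ(n=0 to 3) x[n] · ω_4^(1n) where ω_4 = e^(-2πi/4)
= (-2)·ω_4^0 + (3)·ω_4^1 + (0)·ω_4^2 + (-3)·ω_4^3

X[1] = -2-6i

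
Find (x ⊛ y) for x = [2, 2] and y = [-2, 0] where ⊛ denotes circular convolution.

(x ⊛ y)[n] = Σ(m=0 to 1) x[m] · y[(n-m) mod 2]

Computing each output sample:
(x ⊛ y)[0] = -4
(x ⊛ y)[1] = -4

x ⊛ y = [-4, -4]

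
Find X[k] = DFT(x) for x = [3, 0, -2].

X[k] = Σ(n=0 to 2) x[n] · ω_3^(nk)
where ω_3 = e^(-2πi/3)

Computing each X[k]:
X[0] = 1
X[1] = 4.0000-1.7321i
X[2] = 4.0000+1.7321i

X = [1, 4.0000-1.7321i, 4.0000+1.7321i]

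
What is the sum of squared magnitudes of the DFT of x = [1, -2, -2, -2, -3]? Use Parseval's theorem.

Parseval: Σ|x[n]|² = (1/N)Σ|X[k]|², so Σ|X[k]|² = N·Σ|x[n]|² = 5·22.0000

Σ|X[k]|² = N·Σ|x[n]|² = 5·22.0000 = 110.0000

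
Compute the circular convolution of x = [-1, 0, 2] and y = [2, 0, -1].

(x ⊛ y)[n] = Σ(m=0 to 2) x[m] · y[(n-m) mod 3]

Computing each output sample:
(x ⊛ y)[0] = -2
(x ⊛ y)[1] = -2
(x ⊛ y)[2] = 5

x ⊛ y = [-2, -2, 5]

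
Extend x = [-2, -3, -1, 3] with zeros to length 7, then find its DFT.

Original 4-point DFT: [-3, -1+6i, -3, -1-6i]
Zero-padded 7-point DFT provides frequency interpolation.

DFT_7([x, 0, ...]) = [-3, -6.3509+2.0188i, 1.4390+4.8364i, -0.5881-2.4050i, -0.5881+2.4050i, 1.4390-4.8364i, -6.3509-2.0188i]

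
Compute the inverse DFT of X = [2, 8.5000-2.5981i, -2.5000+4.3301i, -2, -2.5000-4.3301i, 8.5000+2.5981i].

x[n] = (1/6) Σ(k=0 to 5) X[k] · e^(2πikn/6)

Computing each x[n]:
x[0] = 2
x[1] = 2
x[2] = 1
x[3] = -3
x[4] = -3
x[5] = 3

x = [2, 2, 1, -3, -3, 3]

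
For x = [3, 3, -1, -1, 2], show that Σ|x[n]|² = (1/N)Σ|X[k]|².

Time domain:
Σ|x[n]|² = |3|² + |3|² + |-1|² + |-1|² + |2|² = 24.0000

Frequency domain:
(1/5)Σ|X[k]|² = (1/5)(|6|² + |6.1631-0.9511i|² + |-1.6631-0.5878i|² + |-1.6631+0.5878i|² + |6.1631+0.9511i|²) = (1/5)·120.0000 = 24.0000

Both sides agree, confirming Parseval's theorem.

Σ|x[n]|² = (1/N)Σ|X[k]|² = 24.0000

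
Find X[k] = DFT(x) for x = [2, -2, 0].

X[k] = Σ(n=0 to 2) x[n] · ω_3^(nk)
where ω_3 = e^(-2πi/3)

Computing each X[k]:
X[0] = 0
X[1] = 3.0000+1.7321i
X[2] = 3.0000-1.7321i

X = [0, 3.0000+1.7321i, 3.0000-1.7321i]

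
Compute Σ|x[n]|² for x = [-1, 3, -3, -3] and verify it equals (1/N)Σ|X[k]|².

Time domain:
Σ|x[n]|² = |-1|² + |3|² + |-3|² + |-3|² = 28.0000

Frequency domain:
(1/4)Σ|X[k]|² = (1/4)(|-4|² + |2-6i|² + |-4|² + |2+6i|²) = (1/4)·112.0000 = 28.0000

Both sides agree, confirming Parseval's theorem.

Σ|x[n]|² = (1/N)Σ|X[k]|² = 28.0000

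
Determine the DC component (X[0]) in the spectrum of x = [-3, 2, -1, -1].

X[0] = Σ(n=0 to 3) x[n] · ω_4^0 = Σ x[n]
= (-3) + (2) + (-1) + (-1)

X[0] = -3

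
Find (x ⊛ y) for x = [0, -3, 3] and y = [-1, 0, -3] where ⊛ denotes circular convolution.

(x ⊛ y)[n] = Σ(m=0 to 2) x[m] · y[(n-m) mod 3]

Computing each output sample:
(x ⊛ y)[0] = 9
(x ⊛ y)[1] = -6
(x ⊛ y)[2] = -3

x ⊛ y = [9, -6, -3]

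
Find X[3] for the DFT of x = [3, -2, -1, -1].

X[3] = Σ(n=0 to 3) x[n] · ω_4^(3n) where ω_4 = e^(-2πi/4)
= (3)·ω_4^0 + (-2)·ω_4^3 + (-1)·ω_4^6 + (-1)·ω_4^9

X[3] = 4-1i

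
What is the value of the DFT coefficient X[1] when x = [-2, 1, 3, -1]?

X[1] = Σ(n=0 to 3) x[n] · ω_4^(1n) where ω_4 = e^(-2πi/4)
= (-2)·ω_4^0 + (1)·ω_4^1 + (3)·ω_4^2 + (-1)·ω_4^3

X[1] = -5-2i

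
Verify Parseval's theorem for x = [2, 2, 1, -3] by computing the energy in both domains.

Time domain:
Σ|x[n]|² = |2|² + |2|² + |1|² + |-3|² = 18.0000

Frequency domain:
(1/4)Σ|X[k]|² = (1/4)(|2|² + |1-5i|² + |4|² + |1+5i|²) = (1/4)·72.0000 = 18.0000

Both sides agree, confirming Parseval's theorem.

Σ|x[n]|² = (1/N)Σ|X[k]|² = 18.0000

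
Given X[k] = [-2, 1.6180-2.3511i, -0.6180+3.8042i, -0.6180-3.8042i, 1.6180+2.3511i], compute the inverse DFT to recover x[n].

x[n] = (1/5) Σ(k=0 to 4) X[k] · e^(2πikn/5)

Computing each x[n]:
x[0] = 0
x[1] = 0
x[2] = 1
x[3] = -3
x[4] = 0

x = [0, 0, 1, -3, 0]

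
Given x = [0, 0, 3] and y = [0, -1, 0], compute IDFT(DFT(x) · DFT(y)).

(x ⊛ y)[n] = Σ(m=0 to 2) x[m] · y[(n-m) mod 3]

Computing each output sample:
(x ⊛ y)[0] = -3
(x ⊛ y)[1] = 0
(x ⊛ y)[2] = 0

x ⊛ y = [-3, 0, 0]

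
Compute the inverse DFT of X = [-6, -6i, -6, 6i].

x[n] = (1/4) Σ(k=0 to 3) X[k] · e^(2πikn/4)

Computing each x[n]:
x[0] = -3
x[1] = 3
x[2] = -3
x[3] = -3

x = [-3, 3, -3, -3]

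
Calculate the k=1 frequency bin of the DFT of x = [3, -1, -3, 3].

X[1] = Σ(n=0 to 3) x[n] · ω_4^(1n) where ω_4 = e^(-2πi/4)
= (3)·ω_4^0 + (-1)·ω_4^1 + (-3)·ω_4^2 + (3)·ω_4^3

X[1] = 6+4i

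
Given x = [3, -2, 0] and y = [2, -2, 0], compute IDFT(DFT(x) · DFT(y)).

(x ⊛ y)[n] = Σ(m=0 to 2) x[m] · y[(n-m) mod 3]

Computing each output sample:
(x ⊛ y)[0] = 6
(x ⊛ y)[1] = -10
(x ⊛ y)[2] = 4

x ⊛ y = [6, -10, 4]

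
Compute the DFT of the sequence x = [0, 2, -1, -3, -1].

X[k] = Σ(n=0 to 4) x[n] · ω_5^(nk)
where ω_5 = e^(-2πi/5)

Computing each X[k]:
X[0] = -3
X[1] = 3.5451-4.0287i
X[2] = -2.0451+0.1388i
X[3] = -2.0451-0.1388i
X[4] = 3.5451+4.0287i

X = [-3, 3.5451-4.0287i, -2.0451+0.1388i, -2.0451-0.1388i, 3.5451+4.0287i]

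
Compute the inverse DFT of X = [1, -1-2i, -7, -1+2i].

x[n] = (1/4) Σ(k=0 to 3) X[k] · e^(2πikn/4)

Computing each x[n]:
x[0] = -2
x[1] = 3
x[2] = -1
x[3] = 1

x = [-2, 3, -1, 1]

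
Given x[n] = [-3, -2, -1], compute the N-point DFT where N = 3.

X[k] = Σ(n=0 to 2) x[n] · ω_3^(nk)
where ω_3 = e^(-2πi/3)

Computing each X[k]:
X[0] = -6
X[1] = -1.5000+0.8660i
X[2] = -1.5000-0.8660i

X = [-6, -1.5000+0.8660i, -1.5000-0.8660i]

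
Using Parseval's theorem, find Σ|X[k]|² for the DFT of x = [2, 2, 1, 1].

Parseval: Σ|x[n]|² = (1/N)Σ|X[k]|², so Σ|X[k]|² = N·Σ|x[n]|² = 4·10.0000

Σ|X[k]|² = N·Σ|x[n]|² = 4·10.0000 = 40.0000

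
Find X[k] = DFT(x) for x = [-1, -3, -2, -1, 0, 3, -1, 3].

X[k] = Σ(n=0 to 7) x[n] · ω_8^(nk)
where ω_8 = e^(-2πi/8)

Computing each X[k]:
X[0] = -2
X[1] = -2.4142+8.0711i
X[2] = 2+2i
X[3] = 0.4142+6.0711i
X[4] = -6
X[5] = 0.4142-6.0711i
X[6] = 2-2i
X[7] = -2.4142-8.0711i

X = [-2, -2.4142+8.0711i, 2+2i, 0.4142+6.0711i, -6, 0.4142-6.0711i, 2-2i, -2.4142-8.0711i]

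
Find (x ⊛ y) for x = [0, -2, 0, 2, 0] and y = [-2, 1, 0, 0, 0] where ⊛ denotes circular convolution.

(x ⊛ y)[n] = Σ(m=0 to 4) x[m] · y[(n-m) mod 5]

Computing each output sample:
(x ⊛ y)[0] = 0
(x ⊛ y)[1] = 4
(x ⊛ y)[2] = -2
(x ⊛ y)[3] = -4
(x ⊛ y)[4] = 2

x ⊛ y = [0, 4, -2, -4, 2]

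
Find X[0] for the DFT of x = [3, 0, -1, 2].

X[0] = Σ(n=0 to 3) x[n] · ω_4^0 = Σ x[n]
= (3) + (0) + (-1) + (2)

X[0] = 4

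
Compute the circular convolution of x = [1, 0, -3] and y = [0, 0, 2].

(x ⊛ y)[n] = Σ(m=0 to 2) x[m] · y[(n-m) mod 3]

Computing each output sample:
(x ⊛ y)[0] = 0
(x ⊛ y)[1] = -6
(x ⊛ y)[2] = 2

x ⊛ y = [0, -6, 2]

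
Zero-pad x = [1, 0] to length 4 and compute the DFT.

Original 2-point DFT: [1, 1]
Zero-padded 4-point DFT provides frequency interpolation.

DFT_4([x, 0, ...]) = [1, 1, 1, 1]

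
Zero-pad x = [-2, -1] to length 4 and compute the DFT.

Original 2-point DFT: [-3, -1]
Zero-padded 4-point DFT provides frequency interpolation.

DFT_4([x, 0, ...]) = [-3, -2+1i, -1, -2-1i]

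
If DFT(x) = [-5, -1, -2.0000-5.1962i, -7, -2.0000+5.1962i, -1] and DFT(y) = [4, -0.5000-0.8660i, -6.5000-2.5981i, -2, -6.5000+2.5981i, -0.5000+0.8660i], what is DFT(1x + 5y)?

By linearity: DFT(1x + 5y) = 1·DFT(x) + 5·DFT(y)
= 1·[-5, -1, -2.0000-5.1962i, -7, -2.0000+5.1962i, -1] + 5·[4, -0.5000-0.8660i, -6.5000-2.5981i, -2, -6.5000+2.5981i, -0.5000+0.8660i]

Computing element-wise:
Z[0] = 1·(-5) + 5·(4) = 15
Z[1] = 1·(-1) + 5·(-0.5000-0.8660i) = -3.5000-4.3300i
Z[2] = 1·(-2.0000-5.1962i) + 5·(-6.5000-2.5981i) = -34.5000-18.1867i
Z[3] = 1·(-7) + 5·(-2) = -17
Z[4] = 1·(-2.0000+5.1962i) + 5·(-6.5000+2.5981i) = -34.5000+18.1867i
Z[5] = 1·(-1) + 5·(-0.5000+0.8660i) = -3.5000+4.3300i

DFT(1x + 5y) = 1·X + 5·Y = [15, -3.5000-4.3300i, -34.5000-18.1867i, -17, -34.5000+18.1867i, -3.5000+4.3300i]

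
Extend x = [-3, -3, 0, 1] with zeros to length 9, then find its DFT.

Original 4-point DFT: [-5, -3+4i, -1, -3-4i]
Zero-padded 9-point DFT provides frequency interpolation.

DFT_9([x, 0, ...]) = [-5, -5.7981+1.0623i, -4.0209+3.8204i, -0.5000+2.5981i, -0.6809+0.1600i, -0.6809-0.1600i, -0.5000-2.5981i, -4.0209-3.8204i, -5.7981-1.0623i]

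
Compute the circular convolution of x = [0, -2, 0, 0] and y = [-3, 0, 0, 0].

(x ⊛ y)[n] = Σ(m=0 to 3) x[m] · y[(n-m) mod 4]

Computing each output sample:
(x ⊛ y)[0] = 0
(x ⊛ y)[1] = 6
(x ⊛ y)[2] = 0
(x ⊛ y)[3] = 0

x ⊛ y = [0, 6, 0, 0]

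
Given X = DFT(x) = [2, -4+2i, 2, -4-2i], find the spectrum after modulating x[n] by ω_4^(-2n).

Modulation property: DFT(ω_4^(-2n)·x[n]) = X[(k-2) mod 4], so circularly shift X by 2 positions.

X[k-2] = [2, -4-2i, 2, -4+2i]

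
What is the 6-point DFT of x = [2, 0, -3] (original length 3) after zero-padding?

Original 3-point DFT: [-1, 3.5000-2.5981i, 3.5000+2.5981i]
Zero-padded 6-point DFT provides frequency interpolation.

DFT_6([x, 0, ...]) = [-1, 3.5000+2.5981i, 3.5000-2.5981i, -1, 3.5000+2.5981i, 3.5000-2.5981i]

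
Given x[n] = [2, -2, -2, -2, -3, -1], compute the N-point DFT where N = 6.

X[k] = Σ(n=0 to 5) x[n] · ω_6^(nk)
where ω_6 = e^(-2πi/6)

Computing each X[k]:
X[0] = -8
X[1] = 5
X[2] = 4.0000+1.7321i
X[3] = 2
X[4] = 4.0000-1.7321i
X[5] = 5

X = [-8, 5, 4.0000+1.7321i, 2, 4.0000-1.7321i, 5]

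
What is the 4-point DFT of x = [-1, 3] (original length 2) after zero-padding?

Original 2-point DFT: [2, -4]
Zero-padded 4-point DFT provides frequency interpolation.

DFT_4([x, 0, ...]) = [2, -1-3i, -4, -1+3i]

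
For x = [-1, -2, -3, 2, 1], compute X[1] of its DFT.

X[1] = Σ(n=0 to 4) x[n] · ω_5^(1n) where ω_5 = e^(-2πi/5)
= (-1)·ω_5^0 + (-2)·ω_5^1 + (-3)·ω_5^2 + (2)·ω_5^3 + (1)·ω_5^4

X[1] = -0.5000+5.7921i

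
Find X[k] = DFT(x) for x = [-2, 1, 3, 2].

X[k] = Σ(n=0 to 3) x[n] · ω_4^(nk)
where ω_4 = e^(-2πi/4)

Computing each X[k]:
X[0] = 4
X[1] = -5+1i
X[2] = -2
X[3] = -5-1i

X = [4, -5+1i, -2, -5-1i]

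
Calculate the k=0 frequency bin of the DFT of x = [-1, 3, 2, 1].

X[0] = Σ(n=0 to 3) x[n] · ω_4^0 = Σ x[n]
= (-1) + (3) + (2) + (1)

X[0] = 5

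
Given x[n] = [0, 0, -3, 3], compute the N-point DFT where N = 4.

X[k] = Σ(n=0 to 3) x[n] · ω_4^(nk)
where ω_4 = e^(-2πi/4)

Computing each X[k]:
X[0] = 0
X[1] = 3+3i
X[2] = -6
X[3] = 3-3i

X = [0, 3+3i, -6, 3-3i]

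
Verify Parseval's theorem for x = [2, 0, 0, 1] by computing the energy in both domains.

Time domain:
Σ|x[n]|² = |2|² + |0|² + |0|² + |1|² = 5.0000

Frequency domain:
(1/4)Σ|X[k]|² = (1/4)(|3|² + |2+1i|² + |1|² + |2-1i|²) = (1/4)·20.0000 = 5.0000

Both sides agree, confirming Parseval's theorem.

Σ|x[n]|² = (1/N)Σ|X[k]|² = 5.0000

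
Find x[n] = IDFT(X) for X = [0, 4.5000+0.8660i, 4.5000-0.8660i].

x[n] = (1/3) Σ(k=0 to 2) X[k] · e^(2πikn/3)

Computing each x[n]:
x[0] = 3
x[1] = -2
x[2] = -1

x = [3, -2, -1]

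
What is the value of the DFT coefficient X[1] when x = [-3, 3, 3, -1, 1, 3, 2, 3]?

X[1] = Σ(n=0 to 7) x[n] · ω_8^(1n) where ω_8 = e^(-2πi/8)
= (-3)·ω_8^0 + (3)·ω_8^1 + (3)·ω_8^2 + (-1)·ω_8^3 + (1)·ω_8^4 + (3)·ω_8^5 + (2)·ω_8^6 + (3)·ω_8^7

X[1] = -1.1716+1.8284i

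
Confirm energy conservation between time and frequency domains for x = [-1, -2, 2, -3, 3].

Time domain:
Σ|x[n]|² = |-1|² + |-2|² + |2|² + |-3|² + |3|² = 27.0000

Frequency domain:
(1/5)Σ|X[k]|² = (1/5)(|-1|² + |0.1180+1.8164i|² + |-2.1180+7.6942i|² + |-2.1180-7.6942i|² + |0.1180-1.8164i|²) = (1/5)·135.0000 = 27.0000

Both sides agree, confirming Parseval's theorem.

Σ|x[n]|² = (1/N)Σ|X[k]|² = 27.0000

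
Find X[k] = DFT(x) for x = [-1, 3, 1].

X[k] = Σ(n=0 to 2) x[n] · ω_3^(nk)
where ω_3 = e^(-2πi/3)

Computing each X[k]:
X[0] = 3
X[1] = -3.0000-1.7321i
X[2] = -3.0000+1.7321i

X = [3, -3.0000-1.7321i, -3.0000+1.7321i]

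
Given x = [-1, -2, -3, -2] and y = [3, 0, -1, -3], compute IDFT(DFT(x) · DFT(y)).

(x ⊛ y)[n] = Σ(m=0 to 3) x[m] · y[(n-m) mod 4]

Computing each output sample:
(x ⊛ y)[0] = 6
(x ⊛ y)[1] = 5
(x ⊛ y)[2] = -2
(x ⊛ y)[3] = -1

x ⊛ y = [6, 5, -2, -1]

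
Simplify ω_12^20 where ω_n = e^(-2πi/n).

Since ω_12^12 = 1, powers reduce modulo 12.
20 mod 12 = 8
So ω_12^20 = ω_12^8 = e^(-2πi·8/12)

ω_12^20 = ω_12^8 = -0.5000+0.8660i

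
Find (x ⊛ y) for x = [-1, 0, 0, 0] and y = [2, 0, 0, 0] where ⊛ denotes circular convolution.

(x ⊛ y)[n] = Σ(m=0 to 3) x[m] · y[(n-m) mod 4]

Computing each output sample:
(x ⊛ y)[0] = -2
(x ⊛ y)[1] = 0
(x ⊛ y)[2] = 0
(x ⊛ y)[3] = 0

x ⊛ y = [-2, 0, 0, 0]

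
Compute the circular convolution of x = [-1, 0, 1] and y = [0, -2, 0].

(x ⊛ y)[n] = Σ(m=0 to 2) x[m] · y[(n-m) mod 3]

Computing each output sample:
(x ⊛ y)[0] = -2
(x ⊛ y)[1] = 2
(x ⊛ y)[2] = 0

x ⊛ y = [-2, 2, 0]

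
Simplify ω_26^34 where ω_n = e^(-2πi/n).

Since ω_26^26 = 1, powers reduce modulo 26.
34 mod 26 = 8
So ω_26^34 = ω_26^8 = e^(-2πi·8/26)

ω_26^34 = ω_26^8 = -0.3546-0.9350i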